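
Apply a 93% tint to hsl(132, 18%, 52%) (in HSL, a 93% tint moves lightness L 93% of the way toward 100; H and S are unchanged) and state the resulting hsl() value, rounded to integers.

L moves 93% from 52 toward 100: 52 + 44.64 = 96.64 → 97.
H and S are unchanged.

hsl(132, 18%, 97%)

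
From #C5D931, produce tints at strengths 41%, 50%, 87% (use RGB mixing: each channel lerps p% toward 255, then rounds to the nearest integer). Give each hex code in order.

#C5D931 is rgb(197, 217, 49).
41%: (197 + 23.78 = 220.78→221, 217 + 15.58 = 232.58→233, 49 + 84.46 = 133.46→133) → #DDE985
50%: (197 + 29 = 226→226, 217 + 19 = 236→236, 49 + 103 = 152→152) → #E2EC98
87%: (197 + 50.46 = 247.46→247, 217 + 33.06 = 250.06→250, 49 + 179.22 = 228.22→228) → #F7FAE4

#DDE985, #E2EC98, #F7FAE4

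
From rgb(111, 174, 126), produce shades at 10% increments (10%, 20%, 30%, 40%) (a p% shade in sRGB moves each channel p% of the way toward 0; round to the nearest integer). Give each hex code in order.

#649d71, #598b65, #4e7a58, #43684c

10%: (111 − 11.1 = 99.9→100, 174 − 17.4 = 156.6→157, 126 − 12.6 = 113.4→113) → #649d71
20%: (111 − 22.2 = 88.8→89, 174 − 34.8 = 139.2→139, 126 − 25.2 = 100.8→101) → #598b65
30%: (111 − 33.3 = 77.7→78, 174 − 52.2 = 121.8→122, 126 − 37.8 = 88.2→88) → #4e7a58
40%: (111 − 44.4 = 66.6→67, 174 − 69.6 = 104.4→104, 126 − 50.4 = 75.6→76) → #43684c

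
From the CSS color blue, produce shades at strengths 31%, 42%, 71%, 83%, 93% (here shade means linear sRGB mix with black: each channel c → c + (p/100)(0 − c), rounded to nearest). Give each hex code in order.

#0000b0, #000094, #00004a, #00002b, #000012

CSS blue is rgb(0, 0, 255).
31%: (0→0, 0→0, 255 − 79.05 = 175.95→176) → #0000b0
42%: (0→0, 0→0, 255 − 107.1 = 147.9→148) → #000094
71%: (0→0, 0→0, 255 − 181.05 = 73.95→74) → #00004a
83%: (0→0, 0→0, 255 − 211.65 = 43.35→43) → #00002b
93%: (0→0, 0→0, 255 − 237.15 = 17.85→18) → #000012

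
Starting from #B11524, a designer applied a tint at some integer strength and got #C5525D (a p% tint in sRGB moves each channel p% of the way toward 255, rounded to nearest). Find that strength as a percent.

#B11524 is rgb(177, 21, 36); #C5525D is rgb(197, 82, 93).
On the G channel (widest range): 82 ≈ 21 + (p/100)(255 − 21), so p ≈ 100×(82 − 21)/(255 − 21) = 6100/234 = 26.07.
p = 26 reproduces all three channels after rounding.

26%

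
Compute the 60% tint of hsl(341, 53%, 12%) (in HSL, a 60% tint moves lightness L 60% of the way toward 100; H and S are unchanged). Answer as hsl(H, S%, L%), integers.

L moves 60% from 12 toward 100: 12 + 52.8 = 64.8 → 65.
H and S are unchanged.

hsl(341, 53%, 65%)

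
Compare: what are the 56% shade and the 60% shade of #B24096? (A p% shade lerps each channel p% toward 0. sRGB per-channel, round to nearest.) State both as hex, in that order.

#B24096 is rgb(178, 64, 150).
56% shade:
  R: 178 − 99.68 = 78.32 → 78
  G: 64 + 0.56×(0−64) = 64 − 35.84 = 28.16 → 28
  B: 150 − 84 = 66 → 66
  → #4E1C42
60% shade:
  R: 178 + 0.6×(0−178) = 178 − 106.8 = 71.2 → 71
  G: 64 − 38.4 = 25.6 → 26
  B: 150 + 0.6×(0−150) = 150 − 90 = 60 → 60
  → #471A3C

#4E1C42, #471A3C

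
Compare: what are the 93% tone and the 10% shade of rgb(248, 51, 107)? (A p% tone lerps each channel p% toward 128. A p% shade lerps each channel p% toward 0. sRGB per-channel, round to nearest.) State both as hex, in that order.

#887B7F, #DF2E60

93% tone:
  R: 248 − 111.6 = 136.4 → 136
  G: 51 + 0.93×(128−51) = 51 + 71.61 = 122.61 → 123
  B: 107 + 19.53 = 126.53 → 127
  → #887B7F
10% shade:
  R: 248 − 24.8 = 223.2 → 223
  G: 51 + 0.1×(0−51) = 51 − 5.1 = 45.9 → 46
  B: 107 − 10.7 = 96.3 → 96
  → #DF2E60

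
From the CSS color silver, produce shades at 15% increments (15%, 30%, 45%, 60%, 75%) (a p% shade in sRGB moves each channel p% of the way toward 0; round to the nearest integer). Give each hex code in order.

CSS silver is rgb(192, 192, 192).
15%: (192 − 28.8 = 163.2→163, 192 − 28.8 = 163.2→163, 192 − 28.8 = 163.2→163) → #A3A3A3
30%: (192 − 57.6 = 134.4→134, 192 − 57.6 = 134.4→134, 192 − 57.6 = 134.4→134) → #868686
45%: (192 − 86.4 = 105.6→106, 192 − 86.4 = 105.6→106, 192 − 86.4 = 105.6→106) → #6A6A6A
60%: (192 − 115.2 = 76.8→77, 192 − 115.2 = 76.8→77, 192 − 115.2 = 76.8→77) → #4D4D4D
75%: (192 − 144 = 48→48, 192 − 144 = 48→48, 192 − 144 = 48→48) → #303030

#A3A3A3, #868686, #6A6A6A, #4D4D4D, #303030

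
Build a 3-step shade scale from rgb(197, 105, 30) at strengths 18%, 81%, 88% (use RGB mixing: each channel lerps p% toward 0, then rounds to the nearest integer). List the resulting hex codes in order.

#a25619, #251406, #180d04

18%: (197 − 35.46 = 161.54→162, 105 − 18.9 = 86.1→86, 30 − 5.4 = 24.6→25) → #a25619
81%: (197 − 159.57 = 37.43→37, 105 − 85.05 = 19.95→20, 30 − 24.3 = 5.7→6) → #251406
88%: (197 − 173.36 = 23.64→24, 105 − 92.4 = 12.6→13, 30 − 26.4 = 3.6→4) → #180d04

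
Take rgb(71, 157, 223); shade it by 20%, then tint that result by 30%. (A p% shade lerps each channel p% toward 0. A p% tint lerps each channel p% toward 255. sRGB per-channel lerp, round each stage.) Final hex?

Per channel, c → c + 0.2(0 − c):
  R: 71 + 0.2×(0−71) = 71 − 14.2 = 56.8 → 57
  G: 157 − 31.4 = 125.6 → 126
  B: 223 + 0.2×(0−223) = 223 − 44.6 = 178.4 → 178
After the shade: rgb(57, 126, 178) = #397EB2.
Lerp each channel 30% toward 255:
  R: 57 + 59.4 = 116.4 → 116
  G: 126 + 38.7 = 164.7 → 165
  B: 178 + 23.1 = 201.1 → 201
rgb(116, 165, 201) = #74A5C9.

#74A5C9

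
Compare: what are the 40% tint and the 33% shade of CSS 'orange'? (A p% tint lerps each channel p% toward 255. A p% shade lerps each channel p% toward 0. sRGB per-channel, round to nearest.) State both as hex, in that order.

#FFC966, #AB6F00

CSS orange is rgb(255, 165, 0).
40% tint:
  R: 255 + 0.4×(255−255) = 255 + 0 = 255 → 255
  G: 165 + 36 = 201 → 201
  B: 0 + 102 = 102 → 102
  → #FFC966
33% shade:
  R: 255 + 0.33×(0−255) = 255 − 84.15 = 170.85 → 171
  G: 165 − 54.45 = 110.55 → 111
  B: 0 + 0 = 0 → 0
  → #AB6F00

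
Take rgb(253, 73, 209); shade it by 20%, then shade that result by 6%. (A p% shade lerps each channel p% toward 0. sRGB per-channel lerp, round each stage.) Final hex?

Lerp each channel 20% toward 0:
  R: 253 − 50.6 = 202.4 → 202
  G: 73 − 14.6 = 58.4 → 58
  B: 209 + 0.2×(0−209) = 209 − 41.8 = 167.2 → 167
After the shade: rgb(202, 58, 167) = #CA3AA7.
Per channel, c → c + 0.06(0 − c):
  R: 202 − 12.12 = 189.88 → 190
  G: 58 + 0.06×(0−58) = 58 − 3.48 = 54.52 → 55
  B: 167 − 10.02 = 156.98 → 157
rgb(190, 55, 157) = #BE379D.

#BE379D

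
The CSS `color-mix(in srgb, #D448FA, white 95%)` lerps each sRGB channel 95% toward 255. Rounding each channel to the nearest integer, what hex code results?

#D448FA is rgb(212, 72, 250).
Per channel, c → c + 0.95(255 − c):
  R: 212 + 0.95×(255−212) = 212 + 40.85 = 252.85 → 253
  G: 72 + 0.95×(255−72) = 72 + 173.85 = 245.85 → 246
  B: 250 + 0.95×(255−250) = 250 + 4.75 = 254.75 → 255
rgb(253, 246, 255) = #FDF6FF.

#FDF6FF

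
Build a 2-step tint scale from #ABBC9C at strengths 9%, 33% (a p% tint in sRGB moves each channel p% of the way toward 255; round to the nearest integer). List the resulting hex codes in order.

#B3C2A5, #C7D2BD

#ABBC9C is rgb(171, 188, 156).
9%: (171 + 7.56 = 178.56→179, 188 + 6.03 = 194.03→194, 156 + 8.91 = 164.91→165) → #B3C2A5
33%: (171 + 27.72 = 198.72→199, 188 + 22.11 = 210.11→210, 156 + 32.67 = 188.67→189) → #C7D2BD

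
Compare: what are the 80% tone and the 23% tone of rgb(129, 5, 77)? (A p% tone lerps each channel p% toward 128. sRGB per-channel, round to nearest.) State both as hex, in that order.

#806776, #812159

80% tone:
  R: 129 + 0.8×(128−129) = 129 − 0.8 = 128.2 → 128
  G: 5 + 98.4 = 103.4 → 103
  B: 77 + 0.8×(128−77) = 77 + 40.8 = 117.8 → 118
  → #806776
23% tone:
  R: 129 − 0.23 = 128.77 → 129
  G: 5 + 28.29 = 33.29 → 33
  B: 77 + 0.23×(128−77) = 77 + 11.73 = 88.73 → 89
  → #812159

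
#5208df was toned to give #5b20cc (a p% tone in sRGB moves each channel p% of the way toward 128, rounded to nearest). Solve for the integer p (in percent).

20%

#5208df is rgb(82, 8, 223); #5b20cc is rgb(91, 32, 204).
On the G channel (widest range): 32 ≈ 8 + (p/100)(128 − 8), so p ≈ 100×(32 − 8)/(128 − 8) = 2400/120 = 20.00.
p = 20 reproduces all three channels after rounding.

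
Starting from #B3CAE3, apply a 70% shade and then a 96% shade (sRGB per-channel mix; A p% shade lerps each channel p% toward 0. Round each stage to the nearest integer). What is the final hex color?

#020203

#B3CAE3 is rgb(179, 202, 227).
Per channel, c → c + 0.7(0 − c):
  R: 179 − 125.3 = 53.7 → 54
  G: 202 + 0.7×(0−202) = 202 − 141.4 = 60.6 → 61
  B: 227 + 0.7×(0−227) = 227 − 158.9 = 68.1 → 68
After the shade: rgb(54, 61, 68) = #363D44.
Per channel, c → c + 0.96(0 − c):
  R: 54 − 51.84 = 2.16 → 2
  G: 61 + 0.96×(0−61) = 61 − 58.56 = 2.44 → 2
  B: 68 − 65.28 = 2.72 → 3
rgb(2, 2, 3) = #020203.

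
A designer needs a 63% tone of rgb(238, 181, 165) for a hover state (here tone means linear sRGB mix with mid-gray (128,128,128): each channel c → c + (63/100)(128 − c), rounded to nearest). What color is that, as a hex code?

#a9948e

Per channel, c → c + 0.63(128 − c):
  R: 238 − 69.3 = 168.7 → 169
  G: 181 + 0.63×(128−181) = 181 − 33.39 = 147.61 → 148
  B: 165 − 23.31 = 141.69 → 142
rgb(169, 148, 142) = #a9948e.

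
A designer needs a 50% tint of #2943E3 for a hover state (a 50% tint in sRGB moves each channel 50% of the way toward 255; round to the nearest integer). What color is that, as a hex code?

#94A1F1

#2943E3 is rgb(41, 67, 227).
A 50% tint moves each channel 50% toward 255:
  R: 41 + 0.5×(255−41) = 41 + 107 = 148 → 148
  G: 67 + 0.5×(255−67) = 67 + 94 = 161 → 161
  B: 227 + 0.5×(255−227) = 227 + 14 = 241 → 241
rgb(148, 161, 241) = #94A1F1.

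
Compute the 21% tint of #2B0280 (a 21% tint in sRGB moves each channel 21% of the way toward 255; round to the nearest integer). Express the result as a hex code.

#58379B

#2B0280 is rgb(43, 2, 128).
Per channel, c → c + 0.21(255 − c):
  R: 43 + 44.52 = 87.52 → 88
  G: 2 + 0.21×(255−2) = 2 + 53.13 = 55.13 → 55
  B: 128 + 26.67 = 154.67 → 155
rgb(88, 55, 155) = #58379B.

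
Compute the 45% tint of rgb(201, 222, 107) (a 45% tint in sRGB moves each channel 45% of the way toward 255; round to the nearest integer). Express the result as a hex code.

Lerp each channel 45% toward 255:
  R: 201 + 24.3 = 225.3 → 225
  G: 222 + 0.45×(255−222) = 222 + 14.85 = 236.85 → 237
  B: 107 + 0.45×(255−107) = 107 + 66.6 = 173.6 → 174
rgb(225, 237, 174) = #e1edae.

#e1edae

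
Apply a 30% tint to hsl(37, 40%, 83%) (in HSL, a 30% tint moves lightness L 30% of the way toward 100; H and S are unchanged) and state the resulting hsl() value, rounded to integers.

hsl(37, 40%, 88%)

L moves 30% from 83 toward 100: 83 + 5.1 = 88.1 → 88.
H and S are unchanged.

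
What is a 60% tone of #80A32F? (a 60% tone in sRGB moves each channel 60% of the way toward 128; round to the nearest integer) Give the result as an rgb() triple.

rgb(128, 142, 96)

#80A32F is rgb(128, 163, 47).
A 60% tone moves each channel 60% toward 128:
  R: 128 + 0 = 128 → 128
  G: 163 + 0.6×(128−163) = 163 − 21 = 142 → 142
  B: 47 + 48.6 = 95.6 → 96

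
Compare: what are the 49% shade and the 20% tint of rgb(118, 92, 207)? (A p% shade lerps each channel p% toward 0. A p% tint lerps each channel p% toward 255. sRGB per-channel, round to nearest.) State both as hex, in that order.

49% shade:
  R: 118 + 0.49×(0−118) = 118 − 57.82 = 60.18 → 60
  G: 92 − 45.08 = 46.92 → 47
  B: 207 + 0.49×(0−207) = 207 − 101.43 = 105.57 → 106
  → #3C2F6A
20% tint:
  R: 118 + 0.2×(255−118) = 118 + 27.4 = 145.4 → 145
  G: 92 + 0.2×(255−92) = 92 + 32.6 = 124.6 → 125
  B: 207 + 0.2×(255−207) = 207 + 9.6 = 216.6 → 217
  → #917DD9

#3C2F6A, #917DD9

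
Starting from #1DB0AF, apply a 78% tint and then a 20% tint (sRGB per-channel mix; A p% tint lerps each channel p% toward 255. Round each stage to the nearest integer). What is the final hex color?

#D7F1F1

#1DB0AF is rgb(29, 176, 175).
Per channel, c → c + 0.78(255 − c):
  R: 29 + 0.78×(255−29) = 29 + 176.28 = 205.28 → 205
  G: 176 + 0.78×(255−176) = 176 + 61.62 = 237.62 → 238
  B: 175 + 62.4 = 237.4 → 237
After the tint: rgb(205, 238, 237) = #CDEEED.
A 20% tint moves each channel 20% toward 255:
  R: 205 + 0.2×(255−205) = 205 + 10 = 215 → 215
  G: 238 + 0.2×(255−238) = 238 + 3.4 = 241.4 → 241
  B: 237 + 0.2×(255−237) = 237 + 3.6 = 240.6 → 241
rgb(215, 241, 241) = #D7F1F1.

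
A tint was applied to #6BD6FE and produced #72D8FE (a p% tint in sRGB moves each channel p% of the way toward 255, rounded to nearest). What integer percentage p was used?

#6BD6FE is rgb(107, 214, 254); #72D8FE is rgb(114, 216, 254).
On the R channel (widest range): 114 ≈ 107 + (p/100)(255 − 107), so p ≈ 100×(114 − 107)/(255 − 107) = 700/148 = 4.73.
p = 5 reproduces all three channels after rounding.

5%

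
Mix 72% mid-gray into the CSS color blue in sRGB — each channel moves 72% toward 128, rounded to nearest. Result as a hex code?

#5C5CA4

CSS blue is rgb(0, 0, 255).
A 72% tone moves each channel 72% toward 128:
  R: 0 + 0.72×(128−0) = 0 + 92.16 = 92.16 → 92
  G: 0 + 0.72×(128−0) = 0 + 92.16 = 92.16 → 92
  B: 255 + 0.72×(128−255) = 255 − 91.44 = 163.56 → 164
rgb(92, 92, 164) = #5C5CA4.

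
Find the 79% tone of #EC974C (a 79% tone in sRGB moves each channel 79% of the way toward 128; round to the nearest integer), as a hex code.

#EC974C is rgb(236, 151, 76).
Per channel, c → c + 0.79(128 − c):
  R: 236 − 85.32 = 150.68 → 151
  G: 151 + 0.79×(128−151) = 151 − 18.17 = 132.83 → 133
  B: 76 + 41.08 = 117.08 → 117
rgb(151, 133, 117) = #978575.

#978575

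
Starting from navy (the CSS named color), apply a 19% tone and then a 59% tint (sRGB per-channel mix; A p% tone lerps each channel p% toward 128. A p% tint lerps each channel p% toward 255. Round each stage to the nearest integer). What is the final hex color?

#A0A0CB

CSS navy is rgb(0, 0, 128).
Lerp each channel 19% toward 128:
  R: 0 + 24.32 = 24.32 → 24
  G: 0 + 24.32 = 24.32 → 24
  B: 128 + 0 = 128 → 128
After the tone: rgb(24, 24, 128) = #181880.
A 59% tint moves each channel 59% toward 255:
  R: 24 + 136.29 = 160.29 → 160
  G: 24 + 136.29 = 160.29 → 160
  B: 128 + 74.93 = 202.93 → 203
rgb(160, 160, 203) = #A0A0CB.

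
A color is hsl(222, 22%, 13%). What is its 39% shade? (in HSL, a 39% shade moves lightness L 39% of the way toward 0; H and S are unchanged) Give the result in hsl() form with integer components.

L moves 39% from 13 toward 0: 13 − 5.07 = 7.93 → 8.
H and S are unchanged.

hsl(222, 22%, 8%)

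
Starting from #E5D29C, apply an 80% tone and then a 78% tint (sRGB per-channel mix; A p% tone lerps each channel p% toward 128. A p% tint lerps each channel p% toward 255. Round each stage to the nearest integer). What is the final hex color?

#E5D29C is rgb(229, 210, 156).
Lerp each channel 80% toward 128:
  R: 229 + 0.8×(128−229) = 229 − 80.8 = 148.2 → 148
  G: 210 + 0.8×(128−210) = 210 − 65.6 = 144.4 → 144
  B: 156 − 22.4 = 133.6 → 134
After the tone: rgb(148, 144, 134) = #949086.
A 78% tint moves each channel 78% toward 255:
  R: 148 + 0.78×(255−148) = 148 + 83.46 = 231.46 → 231
  G: 144 + 0.78×(255−144) = 144 + 86.58 = 230.58 → 231
  B: 134 + 94.38 = 228.38 → 228
rgb(231, 231, 228) = #E7E7E4.

#E7E7E4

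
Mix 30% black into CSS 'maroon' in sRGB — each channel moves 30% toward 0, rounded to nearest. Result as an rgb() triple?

rgb(90, 0, 0)

CSS maroon is rgb(128, 0, 0).
A 30% shade moves each channel 30% toward 0:
  R: 128 − 38.4 = 89.6 → 90
  G: 0 + 0 = 0 → 0
  B: 0 + 0 = 0 → 0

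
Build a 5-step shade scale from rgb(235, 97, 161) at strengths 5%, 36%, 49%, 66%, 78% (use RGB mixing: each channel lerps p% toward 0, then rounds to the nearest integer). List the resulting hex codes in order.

5%: (235 − 11.75 = 223.25→223, 97 − 4.85 = 92.15→92, 161 − 8.05 = 152.95→153) → #DF5C99
36%: (235 − 84.6 = 150.4→150, 97 − 34.92 = 62.08→62, 161 − 57.96 = 103.04→103) → #963E67
49%: (235 − 115.15 = 119.85→120, 97 − 47.53 = 49.47→49, 161 − 78.89 = 82.11→82) → #783152
66%: (235 − 155.1 = 79.9→80, 97 − 64.02 = 32.98→33, 161 − 106.26 = 54.74→55) → #502137
78%: (235 − 183.3 = 51.7→52, 97 − 75.66 = 21.34→21, 161 − 125.58 = 35.42→35) → #341523

#DF5C99, #963E67, #783152, #502137, #341523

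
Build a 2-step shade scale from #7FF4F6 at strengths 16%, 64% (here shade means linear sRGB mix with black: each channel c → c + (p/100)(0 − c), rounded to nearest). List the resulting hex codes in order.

#7FF4F6 is rgb(127, 244, 246).
16%: (127 − 20.32 = 106.68→107, 244 − 39.04 = 204.96→205, 246 − 39.36 = 206.64→207) → #6BCDCF
64%: (127 − 81.28 = 45.72→46, 244 − 156.16 = 87.84→88, 246 − 157.44 = 88.56→89) → #2E5859

#6BCDCF, #2E5859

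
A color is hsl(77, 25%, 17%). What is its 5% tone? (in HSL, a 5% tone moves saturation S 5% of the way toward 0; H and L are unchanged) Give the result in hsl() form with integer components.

S moves 5% from 25 toward 0: 25 − 1.25 = 23.75 → 24.
H and L are unchanged.

hsl(77, 24%, 17%)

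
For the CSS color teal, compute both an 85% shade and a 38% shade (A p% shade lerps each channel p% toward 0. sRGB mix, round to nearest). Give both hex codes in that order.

CSS teal is rgb(0, 128, 128).
85% shade:
  R: 0 + 0.85×(0−0) = 0 + 0 = 0 → 0
  G: 128 − 108.8 = 19.2 → 19
  B: 128 − 108.8 = 19.2 → 19
  → #001313
38% shade:
  R: 0 + 0.38×(0−0) = 0 + 0 = 0 → 0
  G: 128 + 0.38×(0−128) = 128 − 48.64 = 79.36 → 79
  B: 128 − 48.64 = 79.36 → 79
  → #004F4F

#001313, #004F4F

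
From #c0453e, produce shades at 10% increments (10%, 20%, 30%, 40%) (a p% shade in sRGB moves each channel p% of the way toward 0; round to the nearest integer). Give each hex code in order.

#c0453e is rgb(192, 69, 62).
10%: (192 − 19.2 = 172.8→173, 69 − 6.9 = 62.1→62, 62 − 6.2 = 55.8→56) → #ad3e38
20%: (192 − 38.4 = 153.6→154, 69 − 13.8 = 55.2→55, 62 − 12.4 = 49.6→50) → #9a3732
30%: (192 − 57.6 = 134.4→134, 69 − 20.7 = 48.3→48, 62 − 18.6 = 43.4→43) → #86302b
40%: (192 − 76.8 = 115.2→115, 69 − 27.6 = 41.4→41, 62 − 24.8 = 37.2→37) → #732925

#ad3e38, #9a3732, #86302b, #732925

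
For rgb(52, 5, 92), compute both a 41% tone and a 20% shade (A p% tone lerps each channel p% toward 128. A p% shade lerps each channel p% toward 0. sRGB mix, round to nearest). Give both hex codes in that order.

#53376B, #2A044A

41% tone:
  R: 52 + 0.41×(128−52) = 52 + 31.16 = 83.16 → 83
  G: 5 + 50.43 = 55.43 → 55
  B: 92 + 0.41×(128−92) = 92 + 14.76 = 106.76 → 107
  → #53376B
20% shade:
  R: 52 + 0.2×(0−52) = 52 − 10.4 = 41.6 → 42
  G: 5 + 0.2×(0−5) = 5 − 1 = 4 → 4
  B: 92 − 18.4 = 73.6 → 74
  → #2A044A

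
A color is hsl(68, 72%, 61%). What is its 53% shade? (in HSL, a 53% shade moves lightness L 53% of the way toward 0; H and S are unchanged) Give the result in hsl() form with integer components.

hsl(68, 72%, 29%)

L moves 53% from 61 toward 0: 61 − 32.33 = 28.67 → 29.
H and S are unchanged.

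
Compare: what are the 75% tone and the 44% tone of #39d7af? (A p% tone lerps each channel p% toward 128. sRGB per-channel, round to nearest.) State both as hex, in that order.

#6e968c, #58b19a

#39d7af is rgb(57, 215, 175).
75% tone:
  R: 57 + 0.75×(128−57) = 57 + 53.25 = 110.25 → 110
  G: 215 + 0.75×(128−215) = 215 − 65.25 = 149.75 → 150
  B: 175 + 0.75×(128−175) = 175 − 35.25 = 139.75 → 140
  → #6e968c
44% tone:
  R: 57 + 0.44×(128−57) = 57 + 31.24 = 88.24 → 88
  G: 215 + 0.44×(128−215) = 215 − 38.28 = 176.72 → 177
  B: 175 + 0.44×(128−175) = 175 − 20.68 = 154.32 → 154
  → #58b19a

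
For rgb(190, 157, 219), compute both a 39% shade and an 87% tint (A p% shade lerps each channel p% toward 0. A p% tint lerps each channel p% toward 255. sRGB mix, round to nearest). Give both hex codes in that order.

39% shade:
  R: 190 + 0.39×(0−190) = 190 − 74.1 = 115.9 → 116
  G: 157 − 61.23 = 95.77 → 96
  B: 219 + 0.39×(0−219) = 219 − 85.41 = 133.59 → 134
  → #746086
87% tint:
  R: 190 + 0.87×(255−190) = 190 + 56.55 = 246.55 → 247
  G: 157 + 0.87×(255−157) = 157 + 85.26 = 242.26 → 242
  B: 219 + 0.87×(255−219) = 219 + 31.32 = 250.32 → 250
  → #F7F2FA

#746086, #F7F2FA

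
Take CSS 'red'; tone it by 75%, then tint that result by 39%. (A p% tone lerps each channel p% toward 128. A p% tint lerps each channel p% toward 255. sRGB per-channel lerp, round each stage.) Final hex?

CSS red is rgb(255, 0, 0).
Lerp each channel 75% toward 128:
  R: 255 + 0.75×(128−255) = 255 − 95.25 = 159.75 → 160
  G: 0 + 96 = 96 → 96
  B: 0 + 0.75×(128−0) = 0 + 96 = 96 → 96
After the tone: rgb(160, 96, 96) = #A06060.
Lerp each channel 39% toward 255:
  R: 160 + 37.05 = 197.05 → 197
  G: 96 + 0.39×(255−96) = 96 + 62.01 = 158.01 → 158
  B: 96 + 62.01 = 158.01 → 158
rgb(197, 158, 158) = #C59E9E.

#C59E9E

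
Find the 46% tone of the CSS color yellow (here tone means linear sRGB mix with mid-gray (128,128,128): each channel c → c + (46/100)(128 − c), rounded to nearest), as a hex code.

#c5c53b

CSS yellow is rgb(255, 255, 0).
Lerp each channel 46% toward 128:
  R: 255 + 0.46×(128−255) = 255 − 58.42 = 196.58 → 197
  G: 255 + 0.46×(128−255) = 255 − 58.42 = 196.58 → 197
  B: 0 + 58.88 = 58.88 → 59
rgb(197, 197, 59) = #c5c53b.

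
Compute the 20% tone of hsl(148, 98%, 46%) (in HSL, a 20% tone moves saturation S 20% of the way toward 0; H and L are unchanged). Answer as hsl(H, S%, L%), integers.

S moves 20% from 98 toward 0: 98 − 19.6 = 78.4 → 78.
H and L are unchanged.

hsl(148, 78%, 46%)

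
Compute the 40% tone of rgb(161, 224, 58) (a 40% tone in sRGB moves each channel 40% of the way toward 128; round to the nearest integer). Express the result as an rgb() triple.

rgb(148, 186, 86)

A 40% tone moves each channel 40% toward 128:
  R: 161 + 0.4×(128−161) = 161 − 13.2 = 147.8 → 148
  G: 224 + 0.4×(128−224) = 224 − 38.4 = 185.6 → 186
  B: 58 + 0.4×(128−58) = 58 + 28 = 86 → 86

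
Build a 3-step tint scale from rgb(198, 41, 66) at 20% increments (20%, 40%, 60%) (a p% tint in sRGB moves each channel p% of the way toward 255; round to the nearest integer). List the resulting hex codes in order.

#D15468, #DD7F8E, #E8A9B3

20%: (198 + 11.4 = 209.4→209, 41 + 42.8 = 83.8→84, 66 + 37.8 = 103.8→104) → #D15468
40%: (198 + 22.8 = 220.8→221, 41 + 85.6 = 126.6→127, 66 + 75.6 = 141.6→142) → #DD7F8E
60%: (198 + 34.2 = 232.2→232, 41 + 128.4 = 169.4→169, 66 + 113.4 = 179.4→179) → #E8A9B3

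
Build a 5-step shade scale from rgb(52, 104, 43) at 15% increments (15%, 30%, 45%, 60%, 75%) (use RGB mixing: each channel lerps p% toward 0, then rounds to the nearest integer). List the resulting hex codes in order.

#2c5825, #24491e, #1d3918, #152a11, #0d1a0b

15%: (52 − 7.8 = 44.2→44, 104 − 15.6 = 88.4→88, 43 − 6.45 = 36.55→37) → #2c5825
30%: (52 − 15.6 = 36.4→36, 104 − 31.2 = 72.8→73, 43 − 12.9 = 30.1→30) → #24491e
45%: (52 − 23.4 = 28.6→29, 104 − 46.8 = 57.2→57, 43 − 19.35 = 23.65→24) → #1d3918
60%: (52 − 31.2 = 20.8→21, 104 − 62.4 = 41.6→42, 43 − 25.8 = 17.2→17) → #152a11
75%: (52 − 39 = 13→13, 104 − 78 = 26→26, 43 − 32.25 = 10.75→11) → #0d1a0b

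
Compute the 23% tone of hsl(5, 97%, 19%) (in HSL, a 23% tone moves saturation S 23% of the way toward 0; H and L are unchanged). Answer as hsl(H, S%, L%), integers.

hsl(5, 75%, 19%)

S moves 23% from 97 toward 0: 97 − 22.31 = 74.69 → 75.
H and L are unchanged.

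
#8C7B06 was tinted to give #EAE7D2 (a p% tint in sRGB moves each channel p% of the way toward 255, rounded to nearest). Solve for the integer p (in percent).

#8C7B06 is rgb(140, 123, 6); #EAE7D2 is rgb(234, 231, 210).
On the B channel (widest range): 210 ≈ 6 + (p/100)(255 − 6), so p ≈ 100×(210 − 6)/(255 − 6) = 20400/249 = 81.93.
p = 82 reproduces all three channels after rounding.

82%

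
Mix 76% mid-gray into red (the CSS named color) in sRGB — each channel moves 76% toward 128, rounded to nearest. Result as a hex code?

#9E6161

CSS red is rgb(255, 0, 0).
Per channel, c → c + 0.76(128 − c):
  R: 255 + 0.76×(128−255) = 255 − 96.52 = 158.48 → 158
  G: 0 + 97.28 = 97.28 → 97
  B: 0 + 0.76×(128−0) = 0 + 97.28 = 97.28 → 97
rgb(158, 97, 97) = #9E6161.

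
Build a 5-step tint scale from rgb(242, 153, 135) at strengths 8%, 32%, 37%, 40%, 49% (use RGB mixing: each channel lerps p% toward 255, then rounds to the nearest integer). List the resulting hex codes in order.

#F3A191, #F6BAAD, #F7BFB3, #F7C2B7, #F8CBC2

8%: (242 + 1.04 = 243.04→243, 153 + 8.16 = 161.16→161, 135 + 9.6 = 144.6→145) → #F3A191
32%: (242 + 4.16 = 246.16→246, 153 + 32.64 = 185.64→186, 135 + 38.4 = 173.4→173) → #F6BAAD
37%: (242 + 4.81 = 246.81→247, 153 + 37.74 = 190.74→191, 135 + 44.4 = 179.4→179) → #F7BFB3
40%: (242 + 5.2 = 247.2→247, 153 + 40.8 = 193.8→194, 135 + 48 = 183→183) → #F7C2B7
49%: (242 + 6.37 = 248.37→248, 153 + 49.98 = 202.98→203, 135 + 58.8 = 193.8→194) → #F8CBC2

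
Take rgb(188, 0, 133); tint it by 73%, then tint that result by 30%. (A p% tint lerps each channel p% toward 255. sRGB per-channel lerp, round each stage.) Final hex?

Per channel, c → c + 0.73(255 − c):
  R: 188 + 0.73×(255−188) = 188 + 48.91 = 236.91 → 237
  G: 0 + 186.15 = 186.15 → 186
  B: 133 + 0.73×(255−133) = 133 + 89.06 = 222.06 → 222
After the tint: rgb(237, 186, 222) = #EDBADE.
Lerp each channel 30% toward 255:
  R: 237 + 0.3×(255−237) = 237 + 5.4 = 242.4 → 242
  G: 186 + 0.3×(255−186) = 186 + 20.7 = 206.7 → 207
  B: 222 + 0.3×(255−222) = 222 + 9.9 = 231.9 → 232
rgb(242, 207, 232) = #F2CFE8.

#F2CFE8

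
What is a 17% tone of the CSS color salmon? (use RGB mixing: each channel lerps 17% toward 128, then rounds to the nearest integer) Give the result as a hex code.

CSS salmon is rgb(250, 128, 114).
Per channel, c → c + 0.17(128 − c):
  R: 250 + 0.17×(128−250) = 250 − 20.74 = 229.26 → 229
  G: 128 + 0.17×(128−128) = 128 + 0 = 128 → 128
  B: 114 + 0.17×(128−114) = 114 + 2.38 = 116.38 → 116
rgb(229, 128, 116) = #e58074.

#e58074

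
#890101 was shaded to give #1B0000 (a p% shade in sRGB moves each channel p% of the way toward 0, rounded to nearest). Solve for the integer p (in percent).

#890101 is rgb(137, 1, 1); #1B0000 is rgb(27, 0, 0).
On the R channel (widest range): 27 ≈ 137 + (p/100)(0 − 137), so p ≈ 100×(27 − 137)/(0 − 137) = -11000/-137 = 80.29.
p = 80 reproduces all three channels after rounding.

80%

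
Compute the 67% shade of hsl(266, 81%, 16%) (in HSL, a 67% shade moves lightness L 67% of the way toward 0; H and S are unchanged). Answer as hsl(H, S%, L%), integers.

hsl(266, 81%, 5%)

L moves 67% from 16 toward 0: 16 − 10.72 = 5.28 → 5.
H and S are unchanged.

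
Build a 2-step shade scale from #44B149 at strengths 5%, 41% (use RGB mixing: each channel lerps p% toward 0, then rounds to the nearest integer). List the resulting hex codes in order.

#41A845, #28682B

#44B149 is rgb(68, 177, 73).
5%: (68 − 3.4 = 64.6→65, 177 − 8.85 = 168.15→168, 73 − 3.65 = 69.35→69) → #41A845
41%: (68 − 27.88 = 40.12→40, 177 − 72.57 = 104.43→104, 73 − 29.93 = 43.07→43) → #28682B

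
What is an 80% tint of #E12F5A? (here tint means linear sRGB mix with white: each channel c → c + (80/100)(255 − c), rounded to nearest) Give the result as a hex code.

#F9D5DE

#E12F5A is rgb(225, 47, 90).
Per channel, c → c + 0.8(255 − c):
  R: 225 + 0.8×(255−225) = 225 + 24 = 249 → 249
  G: 47 + 0.8×(255−47) = 47 + 166.4 = 213.4 → 213
  B: 90 + 0.8×(255−90) = 90 + 132 = 222 → 222
rgb(249, 213, 222) = #F9D5DE.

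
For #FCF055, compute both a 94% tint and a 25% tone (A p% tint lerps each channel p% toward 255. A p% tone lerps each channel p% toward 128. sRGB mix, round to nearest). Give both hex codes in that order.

#FCF055 is rgb(252, 240, 85).
94% tint:
  R: 252 + 2.82 = 254.82 → 255
  G: 240 + 14.1 = 254.1 → 254
  B: 85 + 159.8 = 244.8 → 245
  → #FFFEF5
25% tone:
  R: 252 + 0.25×(128−252) = 252 − 31 = 221 → 221
  G: 240 + 0.25×(128−240) = 240 − 28 = 212 → 212
  B: 85 + 10.75 = 95.75 → 96
  → #DDD460

#FFFEF5, #DDD460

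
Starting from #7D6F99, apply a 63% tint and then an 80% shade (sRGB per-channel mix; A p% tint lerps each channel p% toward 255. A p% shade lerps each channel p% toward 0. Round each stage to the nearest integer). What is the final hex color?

#29282B

#7D6F99 is rgb(125, 111, 153).
A 63% tint moves each channel 63% toward 255:
  R: 125 + 81.9 = 206.9 → 207
  G: 111 + 90.72 = 201.72 → 202
  B: 153 + 64.26 = 217.26 → 217
After the tint: rgb(207, 202, 217) = #CFCAD9.
Per channel, c → c + 0.8(0 − c):
  R: 207 − 165.6 = 41.4 → 41
  G: 202 + 0.8×(0−202) = 202 − 161.6 = 40.4 → 40
  B: 217 + 0.8×(0−217) = 217 − 173.6 = 43.4 → 43
rgb(41, 40, 43) = #29282B.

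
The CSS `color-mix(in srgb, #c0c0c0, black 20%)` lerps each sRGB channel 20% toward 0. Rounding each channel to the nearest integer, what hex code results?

#c0c0c0 is rgb(192, 192, 192).
Lerp each channel 20% toward 0:
  R: 192 + 0.2×(0−192) = 192 − 38.4 = 153.6 → 154
  G: 192 + 0.2×(0−192) = 192 − 38.4 = 153.6 → 154
  B: 192 + 0.2×(0−192) = 192 − 38.4 = 153.6 → 154
rgb(154, 154, 154) = #9a9a9a.

#9a9a9a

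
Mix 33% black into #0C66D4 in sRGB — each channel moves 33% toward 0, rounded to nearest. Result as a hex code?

#08448E

#0C66D4 is rgb(12, 102, 212).
Lerp each channel 33% toward 0:
  R: 12 + 0.33×(0−12) = 12 − 3.96 = 8.04 → 8
  G: 102 + 0.33×(0−102) = 102 − 33.66 = 68.34 → 68
  B: 212 + 0.33×(0−212) = 212 − 69.96 = 142.04 → 142
rgb(8, 68, 142) = #08448E.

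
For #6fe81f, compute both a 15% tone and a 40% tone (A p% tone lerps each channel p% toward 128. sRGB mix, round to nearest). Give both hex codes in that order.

#72d82e, #76be46

#6fe81f is rgb(111, 232, 31).
15% tone:
  R: 111 + 0.15×(128−111) = 111 + 2.55 = 113.55 → 114
  G: 232 + 0.15×(128−232) = 232 − 15.6 = 216.4 → 216
  B: 31 + 0.15×(128−31) = 31 + 14.55 = 45.55 → 46
  → #72d82e
40% tone:
  R: 111 + 0.4×(128−111) = 111 + 6.8 = 117.8 → 118
  G: 232 + 0.4×(128−232) = 232 − 41.6 = 190.4 → 190
  B: 31 + 38.8 = 69.8 → 70
  → #76be46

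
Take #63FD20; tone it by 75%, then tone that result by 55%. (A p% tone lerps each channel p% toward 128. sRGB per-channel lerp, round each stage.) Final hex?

#63FD20 is rgb(99, 253, 32).
A 75% tone moves each channel 75% toward 128:
  R: 99 + 21.75 = 120.75 → 121
  G: 253 + 0.75×(128−253) = 253 − 93.75 = 159.25 → 159
  B: 32 + 0.75×(128−32) = 32 + 72 = 104 → 104
After the tone: rgb(121, 159, 104) = #799F68.
Lerp each channel 55% toward 128:
  R: 121 + 3.85 = 124.85 → 125
  G: 159 − 17.05 = 141.95 → 142
  B: 104 + 0.55×(128−104) = 104 + 13.2 = 117.2 → 117
rgb(125, 142, 117) = #7D8E75.

#7D8E75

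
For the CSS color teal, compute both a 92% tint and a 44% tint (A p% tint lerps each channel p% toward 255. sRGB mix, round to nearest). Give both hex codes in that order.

#EBF5F5, #70B8B8

CSS teal is rgb(0, 128, 128).
92% tint:
  R: 0 + 0.92×(255−0) = 0 + 234.6 = 234.6 → 235
  G: 128 + 116.84 = 244.84 → 245
  B: 128 + 116.84 = 244.84 → 245
  → #EBF5F5
44% tint:
  R: 0 + 112.2 = 112.2 → 112
  G: 128 + 55.88 = 183.88 → 184
  B: 128 + 0.44×(255−128) = 128 + 55.88 = 183.88 → 184
  → #70B8B8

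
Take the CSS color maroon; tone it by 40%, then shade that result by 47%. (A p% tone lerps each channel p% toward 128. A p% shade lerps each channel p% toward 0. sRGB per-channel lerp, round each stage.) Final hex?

#441B1B

CSS maroon is rgb(128, 0, 0).
Per channel, c → c + 0.4(128 − c):
  R: 128 + 0 = 128 → 128
  G: 0 + 0.4×(128−0) = 0 + 51.2 = 51.2 → 51
  B: 0 + 51.2 = 51.2 → 51
After the tone: rgb(128, 51, 51) = #803333.
Lerp each channel 47% toward 0:
  R: 128 + 0.47×(0−128) = 128 − 60.16 = 67.84 → 68
  G: 51 + 0.47×(0−51) = 51 − 23.97 = 27.03 → 27
  B: 51 − 23.97 = 27.03 → 27
rgb(68, 27, 27) = #441B1B.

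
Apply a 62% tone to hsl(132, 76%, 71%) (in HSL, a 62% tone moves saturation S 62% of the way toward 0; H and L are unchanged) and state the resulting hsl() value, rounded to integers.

S moves 62% from 76 toward 0: 76 − 47.12 = 28.88 → 29.
H and L are unchanged.

hsl(132, 29%, 71%)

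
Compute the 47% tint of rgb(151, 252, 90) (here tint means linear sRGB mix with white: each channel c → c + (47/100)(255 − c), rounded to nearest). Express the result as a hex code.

Lerp each channel 47% toward 255:
  R: 151 + 0.47×(255−151) = 151 + 48.88 = 199.88 → 200
  G: 252 + 0.47×(255−252) = 252 + 1.41 = 253.41 → 253
  B: 90 + 77.55 = 167.55 → 168
rgb(200, 253, 168) = #C8FDA8.

#C8FDA8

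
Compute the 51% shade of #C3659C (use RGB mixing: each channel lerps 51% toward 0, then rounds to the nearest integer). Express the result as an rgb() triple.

#C3659C is rgb(195, 101, 156).
Lerp each channel 51% toward 0:
  R: 195 + 0.51×(0−195) = 195 − 99.45 = 95.55 → 96
  G: 101 + 0.51×(0−101) = 101 − 51.51 = 49.49 → 49
  B: 156 − 79.56 = 76.44 → 76

rgb(96, 49, 76)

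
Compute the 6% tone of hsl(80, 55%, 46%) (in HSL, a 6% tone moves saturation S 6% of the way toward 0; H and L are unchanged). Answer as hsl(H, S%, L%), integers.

hsl(80, 52%, 46%)

S moves 6% from 55 toward 0: 55 − 3.3 = 51.7 → 52.
H and L are unchanged.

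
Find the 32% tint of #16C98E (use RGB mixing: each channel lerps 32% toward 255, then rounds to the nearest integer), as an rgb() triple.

#16C98E is rgb(22, 201, 142).
A 32% tint moves each channel 32% toward 255:
  R: 22 + 0.32×(255−22) = 22 + 74.56 = 96.56 → 97
  G: 201 + 17.28 = 218.28 → 218
  B: 142 + 0.32×(255−142) = 142 + 36.16 = 178.16 → 178

rgb(97, 218, 178)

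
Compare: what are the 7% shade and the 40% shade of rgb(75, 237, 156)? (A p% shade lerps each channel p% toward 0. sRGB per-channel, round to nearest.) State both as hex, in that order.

7% shade:
  R: 75 − 5.25 = 69.75 → 70
  G: 237 + 0.07×(0−237) = 237 − 16.59 = 220.41 → 220
  B: 156 + 0.07×(0−156) = 156 − 10.92 = 145.08 → 145
  → #46DC91
40% shade:
  R: 75 − 30 = 45 → 45
  G: 237 + 0.4×(0−237) = 237 − 94.8 = 142.2 → 142
  B: 156 − 62.4 = 93.6 → 94
  → #2D8E5E

#46DC91, #2D8E5E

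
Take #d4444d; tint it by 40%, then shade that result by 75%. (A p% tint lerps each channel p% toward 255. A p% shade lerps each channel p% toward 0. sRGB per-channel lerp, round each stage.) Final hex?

#392425

#d4444d is rgb(212, 68, 77).
Per channel, c → c + 0.4(255 − c):
  R: 212 + 17.2 = 229.2 → 229
  G: 68 + 0.4×(255−68) = 68 + 74.8 = 142.8 → 143
  B: 77 + 71.2 = 148.2 → 148
After the tint: rgb(229, 143, 148) = #e58f94.
Lerp each channel 75% toward 0:
  R: 229 − 171.75 = 57.25 → 57
  G: 143 − 107.25 = 35.75 → 36
  B: 148 + 0.75×(0−148) = 148 − 111 = 37 → 37
rgb(57, 36, 37) = #392425.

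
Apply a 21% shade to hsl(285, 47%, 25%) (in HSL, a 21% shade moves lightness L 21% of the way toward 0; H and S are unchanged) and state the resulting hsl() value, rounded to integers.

L moves 21% from 25 toward 0: 25 − 5.25 = 19.75 → 20.
H and S are unchanged.

hsl(285, 47%, 20%)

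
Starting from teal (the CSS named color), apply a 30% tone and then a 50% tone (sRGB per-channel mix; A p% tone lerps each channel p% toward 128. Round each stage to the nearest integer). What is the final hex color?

#538080

CSS teal is rgb(0, 128, 128).
Per channel, c → c + 0.3(128 − c):
  R: 0 + 0.3×(128−0) = 0 + 38.4 = 38.4 → 38
  G: 128 + 0 = 128 → 128
  B: 128 + 0 = 128 → 128
After the tone: rgb(38, 128, 128) = #268080.
Lerp each channel 50% toward 128:
  R: 38 + 45 = 83 → 83
  G: 128 + 0.5×(128−128) = 128 + 0 = 128 → 128
  B: 128 + 0.5×(128−128) = 128 + 0 = 128 → 128
rgb(83, 128, 128) = #538080.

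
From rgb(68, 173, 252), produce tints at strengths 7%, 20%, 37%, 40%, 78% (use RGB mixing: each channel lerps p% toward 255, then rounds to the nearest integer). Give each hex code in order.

7%: (68 + 13.09 = 81.09→81, 173 + 5.74 = 178.74→179, 252→252) → #51B3FC
20%: (68 + 37.4 = 105.4→105, 173 + 16.4 = 189.4→189, 252 + 0.6 = 252.6→253) → #69BDFD
37%: (68 + 69.19 = 137.19→137, 173 + 30.34 = 203.34→203, 252 + 1.11 = 253.11→253) → #89CBFD
40%: (68 + 74.8 = 142.8→143, 173 + 32.8 = 205.8→206, 252 + 1.2 = 253.2→253) → #8FCEFD
78%: (68 + 145.86 = 213.86→214, 173 + 63.96 = 236.96→237, 252 + 2.34 = 254.34→254) → #D6EDFE

#51B3FC, #69BDFD, #89CBFD, #8FCEFD, #D6EDFE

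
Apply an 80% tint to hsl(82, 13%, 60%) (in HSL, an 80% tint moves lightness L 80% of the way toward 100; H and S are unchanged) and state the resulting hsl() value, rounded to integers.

hsl(82, 13%, 92%)

L moves 80% from 60 toward 100: 60 + 32 = 92 → 92.
H and S are unchanged.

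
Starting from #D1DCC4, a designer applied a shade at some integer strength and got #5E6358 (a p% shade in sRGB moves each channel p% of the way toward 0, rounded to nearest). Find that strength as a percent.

55%

#D1DCC4 is rgb(209, 220, 196); #5E6358 is rgb(94, 99, 88).
On the G channel (widest range): 99 ≈ 220 + (p/100)(0 − 220), so p ≈ 100×(99 − 220)/(0 − 220) = -12100/-220 = 55.00.
p = 55 reproduces all three channels after rounding.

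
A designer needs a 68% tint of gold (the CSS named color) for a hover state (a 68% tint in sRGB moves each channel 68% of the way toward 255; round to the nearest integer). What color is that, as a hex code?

CSS gold is rgb(255, 215, 0).
Lerp each channel 68% toward 255:
  R: 255 + 0.68×(255−255) = 255 + 0 = 255 → 255
  G: 215 + 0.68×(255−215) = 215 + 27.2 = 242.2 → 242
  B: 0 + 173.4 = 173.4 → 173
rgb(255, 242, 173) = #fff2ad.

#fff2ad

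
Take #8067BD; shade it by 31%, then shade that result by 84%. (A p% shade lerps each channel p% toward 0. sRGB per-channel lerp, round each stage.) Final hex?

#8067BD is rgb(128, 103, 189).
Per channel, c → c + 0.31(0 − c):
  R: 128 − 39.68 = 88.32 → 88
  G: 103 + 0.31×(0−103) = 103 − 31.93 = 71.07 → 71
  B: 189 + 0.31×(0−189) = 189 − 58.59 = 130.41 → 130
After the shade: rgb(88, 71, 130) = #584782.
An 84% shade moves each channel 84% toward 0:
  R: 88 + 0.84×(0−88) = 88 − 73.92 = 14.08 → 14
  G: 71 − 59.64 = 11.36 → 11
  B: 130 − 109.2 = 20.8 → 21
rgb(14, 11, 21) = #0E0B15.

#0E0B15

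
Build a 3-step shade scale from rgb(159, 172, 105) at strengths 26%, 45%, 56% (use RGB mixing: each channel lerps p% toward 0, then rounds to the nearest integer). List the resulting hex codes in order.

#767f4e, #575f3a, #464c2e

26%: (159 − 41.34 = 117.66→118, 172 − 44.72 = 127.28→127, 105 − 27.3 = 77.7→78) → #767f4e
45%: (159 − 71.55 = 87.45→87, 172 − 77.4 = 94.6→95, 105 − 47.25 = 57.75→58) → #575f3a
56%: (159 − 89.04 = 69.96→70, 172 − 96.32 = 75.68→76, 105 − 58.8 = 46.2→46) → #464c2e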